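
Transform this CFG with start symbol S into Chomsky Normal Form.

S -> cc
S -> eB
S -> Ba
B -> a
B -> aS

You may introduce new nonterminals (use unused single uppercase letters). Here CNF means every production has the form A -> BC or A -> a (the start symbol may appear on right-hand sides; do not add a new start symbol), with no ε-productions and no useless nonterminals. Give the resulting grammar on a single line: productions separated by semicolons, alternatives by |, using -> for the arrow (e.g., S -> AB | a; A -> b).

S -> BA | CC | DB; A -> a; B -> a | AS; C -> c; D -> e

No ε-productions.
No unit productions to eliminate.
TERM: introduce A -> a, C -> c, D -> e and substitute in every rule of length ≥2.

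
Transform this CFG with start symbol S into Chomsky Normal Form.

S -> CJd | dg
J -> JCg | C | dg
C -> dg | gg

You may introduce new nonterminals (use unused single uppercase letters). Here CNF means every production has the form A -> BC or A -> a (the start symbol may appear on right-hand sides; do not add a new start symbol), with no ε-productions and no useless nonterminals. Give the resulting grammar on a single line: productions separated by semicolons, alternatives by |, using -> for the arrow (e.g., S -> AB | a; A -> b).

S -> AB | CE; A -> d; B -> g; C -> AB | BB; D -> CB; E -> JA; J -> AB | BB | JD

No ε-productions.
After unit-elimination: S -> dg | CJd; C -> dg | gg; J -> dg | gg | JCg.
TERM: introduce A -> d, B -> g and substitute in every rule of length ≥2.
BIN: J -> JCB becomes J -> JD, D -> CB; S -> CJA becomes S -> CE, E -> JA.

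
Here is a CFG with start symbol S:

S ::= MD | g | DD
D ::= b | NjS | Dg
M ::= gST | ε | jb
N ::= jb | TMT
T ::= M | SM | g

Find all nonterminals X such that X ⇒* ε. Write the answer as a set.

Directly nullable (have an ε-rule): {M}.
T is nullable via T -> M (every symbol on the right is already known nullable).
N is nullable via N -> TMT (every symbol on the right is already known nullable).
Not nullable: D, S — each has a terminal in every rule's right-hand side or depends on a non-nullable symbol.

{M, N, T}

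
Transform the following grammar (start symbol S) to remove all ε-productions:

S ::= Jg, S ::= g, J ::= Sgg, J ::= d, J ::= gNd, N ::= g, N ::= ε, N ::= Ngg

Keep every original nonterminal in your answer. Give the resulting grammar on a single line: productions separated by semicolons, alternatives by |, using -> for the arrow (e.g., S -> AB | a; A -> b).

Nullable set: {N}.
J -> gNd: N nullable, giving gNd | gd.
Drop N -> ε.
N -> Ngg: N nullable, giving Ngg | gg.
Unchanged (no nullable symbols): S -> Jg; S -> g; J -> Sgg; J -> d; N -> g.

S -> g | Jg; J -> d | gd | Sgg | gNd; N -> g | gg | Ngg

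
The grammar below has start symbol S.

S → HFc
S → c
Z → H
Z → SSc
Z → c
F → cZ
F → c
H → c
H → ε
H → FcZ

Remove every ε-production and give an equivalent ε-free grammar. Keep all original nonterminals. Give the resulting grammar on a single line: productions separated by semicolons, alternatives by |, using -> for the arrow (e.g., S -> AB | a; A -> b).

S -> c | Fc | HFc; F -> c | cZ; H -> c | Fc | FcZ; Z -> H | c | SSc

Nullable set: {H, Z}.
S -> HFc: H nullable, giving Fc | HFc.
F -> cZ: Z nullable, giving c | cZ.
Drop H -> ε.
H -> FcZ: Z nullable, giving Fc | FcZ.
Z -> H: H nullable, giving H.
Unchanged (no nullable symbols): S -> c; F -> c; H -> c; Z -> SSc; Z -> c.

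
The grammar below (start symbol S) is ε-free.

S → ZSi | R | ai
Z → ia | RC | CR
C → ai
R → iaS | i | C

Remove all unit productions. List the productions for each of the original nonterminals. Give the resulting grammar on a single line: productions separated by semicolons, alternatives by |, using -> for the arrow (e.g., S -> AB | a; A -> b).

S -> i | ai | ZSi | iaS; C -> ai; R -> i | ai | iaS; Z -> CR | RC | ia

Unit productions: R->C, S->R.
Unit pairs (A ⇒* B via units): (R,C), (S,C), (S,R).
S: inherits non-unit rules of {C, R, S} → ZSi | ai | i | iaS.
C: inherits non-unit rules of {C} → ai.
R: inherits non-unit rules of {C, R} → ai | i | iaS.
Z: inherits non-unit rules of {Z} → CR | RC | ia.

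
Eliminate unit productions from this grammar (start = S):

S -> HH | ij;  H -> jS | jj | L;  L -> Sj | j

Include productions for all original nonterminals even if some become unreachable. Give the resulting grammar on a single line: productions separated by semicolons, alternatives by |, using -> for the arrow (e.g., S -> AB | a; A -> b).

S -> HH | ij; H -> j | Sj | jS | jj; L -> j | Sj

Unit productions: H->L.
Unit pairs (A ⇒* B via units): (H,L).
S: inherits non-unit rules of {S} → HH | ij.
H: inherits non-unit rules of {H, L} → Sj | j | jS | jj.
L: inherits non-unit rules of {L} → Sj | j.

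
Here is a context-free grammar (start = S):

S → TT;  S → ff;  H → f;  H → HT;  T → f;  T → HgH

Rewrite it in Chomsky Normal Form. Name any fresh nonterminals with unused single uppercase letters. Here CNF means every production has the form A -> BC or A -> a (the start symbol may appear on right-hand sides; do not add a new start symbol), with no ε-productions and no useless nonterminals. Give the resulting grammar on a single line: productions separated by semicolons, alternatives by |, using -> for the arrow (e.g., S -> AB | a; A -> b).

No ε-productions.
No unit productions to eliminate.
TERM: introduce A -> f, B -> g and substitute in every rule of length ≥2.
BIN: T -> HBH becomes T -> HC, C -> BH.

S -> AA | TT; A -> f; B -> g; C -> BH; H -> f | HT; T -> f | HC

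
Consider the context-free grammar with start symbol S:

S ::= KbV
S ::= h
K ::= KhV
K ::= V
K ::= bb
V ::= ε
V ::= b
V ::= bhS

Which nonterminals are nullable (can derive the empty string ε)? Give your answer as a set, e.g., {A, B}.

Directly nullable (have an ε-rule): {V}.
K is nullable via K -> V (every symbol on the right is already known nullable).
Not nullable: S — each has a terminal in every rule's right-hand side or depends on a non-nullable symbol.

{K, V}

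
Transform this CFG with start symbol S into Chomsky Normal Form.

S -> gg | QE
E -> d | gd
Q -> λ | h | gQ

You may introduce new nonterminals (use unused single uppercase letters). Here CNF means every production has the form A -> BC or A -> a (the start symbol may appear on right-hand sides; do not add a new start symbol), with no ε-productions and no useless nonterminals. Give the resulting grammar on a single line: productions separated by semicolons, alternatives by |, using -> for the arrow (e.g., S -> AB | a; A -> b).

S -> d | AA | AB | QE; A -> g; B -> d; E -> d | AB; Q -> g | h | AQ

Nullable: {Q}; after ε-elimination: S -> E | QE | gg; E -> d | gd; Q -> g | h | gQ.
After unit-elimination: S -> d | QE | gd | gg; E -> d | gd; Q -> g | h | gQ.
TERM: introduce B -> d, A -> g and substitute in every rule of length ≥2.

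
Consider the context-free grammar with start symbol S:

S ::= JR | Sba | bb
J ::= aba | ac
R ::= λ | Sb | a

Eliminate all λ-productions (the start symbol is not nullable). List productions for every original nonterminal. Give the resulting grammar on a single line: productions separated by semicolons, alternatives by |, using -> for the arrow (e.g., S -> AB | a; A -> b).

Nullable set: {R}.
S -> JR: R nullable, giving J | JR.
Drop R -> λ.
Unchanged (no nullable symbols): S -> Sba; S -> bb; J -> aba; J -> ac; R -> Sb; R -> a.

S -> J | JR | bb | Sba; J -> ac | aba; R -> a | Sb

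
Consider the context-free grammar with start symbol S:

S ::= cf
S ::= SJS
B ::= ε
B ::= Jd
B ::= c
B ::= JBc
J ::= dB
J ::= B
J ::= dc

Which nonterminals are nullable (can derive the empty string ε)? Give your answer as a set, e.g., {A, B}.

{B, J}

Directly nullable (have an ε-rule): {B}.
J is nullable via J -> B (every symbol on the right is already known nullable).
Not nullable: S — each has a terminal in every rule's right-hand side or depends on a non-nullable symbol.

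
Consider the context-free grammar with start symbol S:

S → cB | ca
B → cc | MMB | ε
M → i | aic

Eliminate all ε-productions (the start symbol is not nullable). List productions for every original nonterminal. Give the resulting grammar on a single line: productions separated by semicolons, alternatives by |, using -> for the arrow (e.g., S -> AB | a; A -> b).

Nullable set: {B}.
S -> cB: B nullable, giving c | cB.
Drop B -> ε.
B -> MMB: B nullable, giving MM | MMB.
Unchanged (no nullable symbols): S -> ca; B -> cc; M -> aic; M -> i.

S -> c | cB | ca; B -> MM | cc | MMB; M -> i | aic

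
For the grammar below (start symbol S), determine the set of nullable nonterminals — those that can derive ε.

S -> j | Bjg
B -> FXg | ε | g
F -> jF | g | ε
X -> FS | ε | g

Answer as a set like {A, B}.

Directly nullable (have an ε-rule): {B, F, X}.
Not nullable: S — each has a terminal in every rule's right-hand side or depends on a non-nullable symbol.

{B, F, X}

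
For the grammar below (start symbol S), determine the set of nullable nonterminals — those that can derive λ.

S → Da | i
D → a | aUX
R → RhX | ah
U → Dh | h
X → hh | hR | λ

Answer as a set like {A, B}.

Directly nullable (have an ε-rule): {X}.
Not nullable: D, R, S, U — each has a terminal in every rule's right-hand side or depends on a non-nullable symbol.

{X}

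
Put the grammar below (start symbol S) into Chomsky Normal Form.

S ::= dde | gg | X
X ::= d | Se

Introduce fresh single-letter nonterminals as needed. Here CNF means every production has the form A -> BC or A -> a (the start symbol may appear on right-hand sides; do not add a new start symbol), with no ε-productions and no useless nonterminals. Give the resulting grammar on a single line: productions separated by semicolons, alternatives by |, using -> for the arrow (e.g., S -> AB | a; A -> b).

S -> d | BD | CC | SA; A -> e; B -> d; C -> g; D -> BA

No ε-productions.
After unit-elimination: S -> d | Se | gg | dde; X -> d | Se.
TERM: introduce B -> d, A -> e, C -> g and substitute in every rule of length ≥2.
BIN: S -> BBA becomes S -> BD, D -> BA.
Drop unreachable/unproductive: X.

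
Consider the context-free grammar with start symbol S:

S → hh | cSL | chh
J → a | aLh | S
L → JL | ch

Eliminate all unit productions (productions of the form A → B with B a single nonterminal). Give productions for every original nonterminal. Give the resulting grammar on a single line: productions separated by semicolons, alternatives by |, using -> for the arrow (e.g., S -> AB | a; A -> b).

Unit productions: J->S.
Unit pairs (A ⇒* B via units): (J,S).
S: inherits non-unit rules of {S} → cSL | chh | hh.
J: inherits non-unit rules of {J, S} → a | aLh | cSL | chh | hh.
L: inherits non-unit rules of {L} → JL | ch.

S -> hh | cSL | chh; J -> a | hh | aLh | cSL | chh; L -> JL | ch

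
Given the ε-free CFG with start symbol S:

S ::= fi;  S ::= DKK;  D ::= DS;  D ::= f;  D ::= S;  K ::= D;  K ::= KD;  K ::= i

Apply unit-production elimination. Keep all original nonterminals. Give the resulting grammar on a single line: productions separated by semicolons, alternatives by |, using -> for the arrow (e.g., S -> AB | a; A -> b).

S -> fi | DKK; D -> f | DS | fi | DKK; K -> f | i | DS | KD | fi | DKK

Unit productions: D->S, K->D.
Unit pairs (A ⇒* B via units): (D,S), (K,D), (K,S).
S: inherits non-unit rules of {S} → DKK | fi.
D: inherits non-unit rules of {D, S} → DKK | DS | f | fi.
K: inherits non-unit rules of {D, K, S} → DKK | DS | KD | f | fi | i.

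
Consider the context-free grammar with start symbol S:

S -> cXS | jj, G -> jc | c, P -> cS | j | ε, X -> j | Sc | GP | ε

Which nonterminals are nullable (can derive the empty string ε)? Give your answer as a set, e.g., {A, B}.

Directly nullable (have an ε-rule): {P, X}.
Not nullable: G, S — each has a terminal in every rule's right-hand side or depends on a non-nullable symbol.

{P, X}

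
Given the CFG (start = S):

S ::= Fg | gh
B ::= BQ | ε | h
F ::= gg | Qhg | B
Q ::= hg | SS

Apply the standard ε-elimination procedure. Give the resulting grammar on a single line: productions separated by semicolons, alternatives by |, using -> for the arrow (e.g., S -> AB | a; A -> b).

S -> g | Fg | gh; B -> Q | h | BQ; F -> B | gg | Qhg; Q -> SS | hg

Nullable set: {B, F}.
S -> Fg: F nullable, giving Fg | g.
Drop B -> ε.
B -> BQ: B nullable, giving BQ | Q.
F -> B: B nullable, giving B.
Unchanged (no nullable symbols): S -> gh; B -> h; F -> Qhg; F -> gg; Q -> SS; Q -> hg.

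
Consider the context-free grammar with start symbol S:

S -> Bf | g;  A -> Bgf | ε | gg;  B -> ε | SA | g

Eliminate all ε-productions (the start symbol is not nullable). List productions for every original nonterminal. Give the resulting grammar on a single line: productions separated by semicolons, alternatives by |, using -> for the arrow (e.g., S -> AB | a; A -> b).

Nullable set: {A, B}.
S -> Bf: B nullable, giving Bf | f.
Drop A -> ε.
A -> Bgf: B nullable, giving Bgf | gf.
Drop B -> ε.
B -> SA: A nullable, giving S | SA.
Unchanged (no nullable symbols): S -> g; A -> gg; B -> g.

S -> f | g | Bf; A -> gf | gg | Bgf; B -> S | g | SA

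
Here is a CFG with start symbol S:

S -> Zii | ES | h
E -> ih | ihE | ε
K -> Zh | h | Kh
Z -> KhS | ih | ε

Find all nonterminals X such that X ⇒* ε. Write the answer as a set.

{E, Z}

Directly nullable (have an ε-rule): {E, Z}.
Not nullable: K, S — each has a terminal in every rule's right-hand side or depends on a non-nullable symbol.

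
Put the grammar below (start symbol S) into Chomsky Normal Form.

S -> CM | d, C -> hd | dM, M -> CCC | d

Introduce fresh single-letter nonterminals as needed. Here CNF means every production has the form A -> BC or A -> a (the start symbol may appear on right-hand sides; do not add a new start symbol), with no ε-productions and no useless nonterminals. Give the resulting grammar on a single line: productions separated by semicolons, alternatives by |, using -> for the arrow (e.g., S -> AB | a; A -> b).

No ε-productions.
No unit productions to eliminate.
TERM: introduce A -> d, B -> h and substitute in every rule of length ≥2.
BIN: M -> CCC becomes M -> CD, D -> CC.

S -> d | CM; A -> d; B -> h; C -> AM | BA; D -> CC; M -> d | CD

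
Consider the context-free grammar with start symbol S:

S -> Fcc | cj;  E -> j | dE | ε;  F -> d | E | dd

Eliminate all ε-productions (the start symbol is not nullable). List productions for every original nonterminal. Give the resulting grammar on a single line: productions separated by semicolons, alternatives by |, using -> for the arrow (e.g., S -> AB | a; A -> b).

Nullable set: {E, F}.
S -> Fcc: F nullable, giving Fcc | cc.
Drop E -> ε.
E -> dE: E nullable, giving d | dE.
F -> E: E nullable, giving E.
Unchanged (no nullable symbols): S -> cj; E -> j; F -> d; F -> dd.

S -> cc | cj | Fcc; E -> d | j | dE; F -> E | d | dd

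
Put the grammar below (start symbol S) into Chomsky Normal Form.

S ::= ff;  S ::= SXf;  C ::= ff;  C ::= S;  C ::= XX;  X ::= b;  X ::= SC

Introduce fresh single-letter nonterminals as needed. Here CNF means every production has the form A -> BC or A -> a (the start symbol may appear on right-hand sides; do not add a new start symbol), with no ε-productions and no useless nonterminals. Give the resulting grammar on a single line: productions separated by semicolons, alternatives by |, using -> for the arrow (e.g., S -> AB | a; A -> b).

S -> AA | SD; A -> f; B -> XA; C -> AA | SB | XX; D -> XA; X -> b | SC

No ε-productions.
After unit-elimination: S -> ff | SXf; C -> XX | ff | SXf; X -> b | SC.
TERM: introduce A -> f and substitute in every rule of length ≥2.
BIN: C -> SXA becomes C -> SB, B -> XA; S -> SXA becomes S -> SD, D -> XA.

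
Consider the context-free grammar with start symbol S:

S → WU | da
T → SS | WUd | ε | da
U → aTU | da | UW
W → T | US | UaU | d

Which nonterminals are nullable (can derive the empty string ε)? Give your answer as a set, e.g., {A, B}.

{T, W}

Directly nullable (have an ε-rule): {T}.
W is nullable via W -> T (every symbol on the right is already known nullable).
Not nullable: S, U — each has a terminal in every rule's right-hand side or depends on a non-nullable symbol.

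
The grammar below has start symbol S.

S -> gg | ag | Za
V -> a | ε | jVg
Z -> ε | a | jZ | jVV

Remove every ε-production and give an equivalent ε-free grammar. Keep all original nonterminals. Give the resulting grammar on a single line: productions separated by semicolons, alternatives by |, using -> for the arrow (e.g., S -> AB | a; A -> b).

S -> a | Za | ag | gg; V -> a | jg | jVg; Z -> a | j | jV | jZ | jVV

Nullable set: {V, Z}.
S -> Za: Z nullable, giving Za | a.
Drop V -> ε.
V -> jVg: V nullable, giving jVg | jg.
Drop Z -> ε.
Z -> jVV: V, V nullable, giving j | jV | jVV.
Z -> jZ: Z nullable, giving j | jZ.
Unchanged (no nullable symbols): S -> ag; S -> gg; V -> a; Z -> a.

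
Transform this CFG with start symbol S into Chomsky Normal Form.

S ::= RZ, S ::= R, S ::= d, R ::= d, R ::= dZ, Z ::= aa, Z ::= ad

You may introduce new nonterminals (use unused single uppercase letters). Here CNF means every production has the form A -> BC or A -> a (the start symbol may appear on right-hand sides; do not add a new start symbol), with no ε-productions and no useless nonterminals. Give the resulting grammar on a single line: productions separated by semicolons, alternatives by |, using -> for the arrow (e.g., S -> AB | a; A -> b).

No ε-productions.
After unit-elimination: S -> d | RZ | dZ; R -> d | dZ; Z -> aa | ad.
TERM: introduce B -> a, A -> d and substitute in every rule of length ≥2.

S -> d | AZ | RZ; A -> d; B -> a; R -> d | AZ; Z -> BA | BB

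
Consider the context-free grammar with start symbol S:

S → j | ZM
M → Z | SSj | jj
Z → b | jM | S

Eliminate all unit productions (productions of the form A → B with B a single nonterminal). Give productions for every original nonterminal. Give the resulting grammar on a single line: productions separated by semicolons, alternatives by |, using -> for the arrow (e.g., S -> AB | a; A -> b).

Unit productions: M->Z, Z->S.
Unit pairs (A ⇒* B via units): (M,S), (M,Z), (Z,S).
S: inherits non-unit rules of {S} → ZM | j.
M: inherits non-unit rules of {M, S, Z} → SSj | ZM | b | j | jM | jj.
Z: inherits non-unit rules of {S, Z} → ZM | b | j | jM.

S -> j | ZM; M -> b | j | ZM | jM | jj | SSj; Z -> b | j | ZM | jM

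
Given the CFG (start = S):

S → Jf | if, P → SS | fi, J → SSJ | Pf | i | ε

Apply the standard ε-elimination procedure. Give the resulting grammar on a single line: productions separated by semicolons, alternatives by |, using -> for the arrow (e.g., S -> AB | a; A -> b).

Nullable set: {J}.
S -> Jf: J nullable, giving Jf | f.
Drop J -> ε.
J -> SSJ: J nullable, giving SS | SSJ.
Unchanged (no nullable symbols): S -> if; J -> Pf; J -> i; P -> SS; P -> fi.

S -> f | Jf | if; J -> i | Pf | SS | SSJ; P -> SS | fi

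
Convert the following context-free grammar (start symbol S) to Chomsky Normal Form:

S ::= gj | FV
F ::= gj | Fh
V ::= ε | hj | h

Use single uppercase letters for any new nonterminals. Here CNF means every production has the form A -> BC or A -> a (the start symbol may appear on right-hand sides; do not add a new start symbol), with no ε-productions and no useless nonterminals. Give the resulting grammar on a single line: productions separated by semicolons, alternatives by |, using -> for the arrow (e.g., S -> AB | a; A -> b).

S -> BC | FA | FV; A -> h; B -> g; C -> j; F -> BC | FA; V -> h | AC

Nullable: {V}; after ε-elimination: S -> F | FV | gj; F -> Fh | gj; V -> h | hj.
After unit-elimination: S -> FV | Fh | gj; F -> Fh | gj; V -> h | hj.
TERM: introduce B -> g, A -> h, C -> j and substitute in every rule of length ≥2.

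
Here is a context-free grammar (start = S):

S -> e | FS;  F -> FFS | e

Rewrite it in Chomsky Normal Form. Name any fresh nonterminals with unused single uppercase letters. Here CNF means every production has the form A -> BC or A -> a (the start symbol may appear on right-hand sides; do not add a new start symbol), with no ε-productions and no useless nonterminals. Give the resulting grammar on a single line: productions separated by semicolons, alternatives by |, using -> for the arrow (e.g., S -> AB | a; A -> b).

S -> e | FS; A -> FS; F -> e | FA

No ε-productions.
No unit productions to eliminate.
BIN: F -> FFS becomes F -> FA, A -> FS.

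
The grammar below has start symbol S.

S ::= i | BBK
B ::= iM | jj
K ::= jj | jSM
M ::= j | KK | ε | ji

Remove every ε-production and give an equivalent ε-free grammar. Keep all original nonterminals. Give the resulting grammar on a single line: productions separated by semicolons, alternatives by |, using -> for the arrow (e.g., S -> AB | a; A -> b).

S -> i | BBK; B -> i | iM | jj; K -> jS | jj | jSM; M -> j | KK | ji

Nullable set: {M}.
B -> iM: M nullable, giving i | iM.
K -> jSM: M nullable, giving jS | jSM.
Drop M -> ε.
Unchanged (no nullable symbols): S -> BBK; S -> i; B -> jj; K -> jj; M -> KK; M -> j; M -> ji.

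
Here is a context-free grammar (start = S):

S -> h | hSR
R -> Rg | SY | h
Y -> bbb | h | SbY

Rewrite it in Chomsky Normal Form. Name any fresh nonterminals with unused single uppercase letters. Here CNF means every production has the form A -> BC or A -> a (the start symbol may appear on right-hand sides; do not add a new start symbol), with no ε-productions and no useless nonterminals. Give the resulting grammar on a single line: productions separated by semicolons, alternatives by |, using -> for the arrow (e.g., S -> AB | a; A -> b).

S -> h | BD; A -> g; B -> h; C -> b; D -> SR; E -> CC; F -> CY; R -> h | RA | SY; Y -> h | CE | SF

No ε-productions.
No unit productions to eliminate.
TERM: introduce C -> b, A -> g, B -> h and substitute in every rule of length ≥2.
BIN: S -> BSR becomes S -> BD, D -> SR; Y -> CCC becomes Y -> CE, E -> CC; Y -> SCY becomes Y -> SF, F -> CY.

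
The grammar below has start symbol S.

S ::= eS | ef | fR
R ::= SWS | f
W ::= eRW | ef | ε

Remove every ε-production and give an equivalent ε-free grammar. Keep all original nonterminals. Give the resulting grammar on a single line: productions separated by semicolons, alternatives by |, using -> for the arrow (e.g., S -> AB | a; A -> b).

S -> eS | ef | fR; R -> f | SS | SWS; W -> eR | ef | eRW

Nullable set: {W}.
R -> SWS: W nullable, giving SS | SWS.
Drop W -> ε.
W -> eRW: W nullable, giving eR | eRW.
Unchanged (no nullable symbols): S -> eS; S -> ef; S -> fR; R -> f; W -> ef.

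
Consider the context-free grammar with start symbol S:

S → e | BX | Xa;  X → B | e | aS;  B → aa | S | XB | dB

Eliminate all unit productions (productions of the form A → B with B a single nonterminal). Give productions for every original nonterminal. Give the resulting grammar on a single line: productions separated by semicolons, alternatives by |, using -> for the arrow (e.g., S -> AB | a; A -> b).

Unit productions: B->S, X->B.
Unit pairs (A ⇒* B via units): (B,S), (X,B), (X,S).
S: inherits non-unit rules of {S} → BX | Xa | e.
B: inherits non-unit rules of {B, S} → BX | XB | Xa | aa | dB | e.
X: inherits non-unit rules of {B, S, X} → BX | XB | Xa | aS | aa | dB | e.

S -> e | BX | Xa; B -> e | BX | XB | Xa | aa | dB; X -> e | BX | XB | Xa | aS | aa | dB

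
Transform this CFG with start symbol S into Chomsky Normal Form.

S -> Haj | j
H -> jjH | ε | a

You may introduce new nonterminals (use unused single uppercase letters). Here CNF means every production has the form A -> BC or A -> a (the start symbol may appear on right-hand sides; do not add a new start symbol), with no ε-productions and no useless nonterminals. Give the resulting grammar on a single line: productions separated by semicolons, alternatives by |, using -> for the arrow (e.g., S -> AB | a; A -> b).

Nullable: {H}; after ε-elimination: S -> j | aj | Haj; H -> a | jj | jjH.
No unit productions to eliminate.
TERM: introduce B -> a, A -> j and substitute in every rule of length ≥2.
BIN: H -> AAH becomes H -> AC, C -> AH; S -> HBA becomes S -> HD, D -> BA.

S -> j | BA | HD; A -> j; B -> a; C -> AH; D -> BA; H -> a | AA | AC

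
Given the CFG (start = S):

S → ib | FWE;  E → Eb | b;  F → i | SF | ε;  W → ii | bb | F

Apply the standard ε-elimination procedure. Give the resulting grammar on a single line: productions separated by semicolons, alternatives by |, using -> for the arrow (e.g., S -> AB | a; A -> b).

Nullable set: {F, W}.
S -> FWE: F, W nullable, giving E | FE | FWE | WE.
Drop F -> ε.
F -> SF: F nullable, giving S | SF.
W -> F: F nullable, giving F.
Unchanged (no nullable symbols): S -> ib; E -> Eb; E -> b; F -> i; W -> bb; W -> ii.

S -> E | FE | WE | ib | FWE; E -> b | Eb; F -> S | i | SF; W -> F | bb | ii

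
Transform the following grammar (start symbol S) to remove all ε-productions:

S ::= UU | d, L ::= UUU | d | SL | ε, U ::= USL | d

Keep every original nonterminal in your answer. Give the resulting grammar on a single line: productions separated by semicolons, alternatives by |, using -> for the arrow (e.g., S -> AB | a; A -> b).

S -> d | UU; L -> S | d | SL | UUU; U -> d | US | USL

Nullable set: {L}.
Drop L -> ε.
L -> SL: L nullable, giving S | SL.
U -> USL: L nullable, giving US | USL.
Unchanged (no nullable symbols): S -> UU; S -> d; L -> UUU; L -> d; U -> d.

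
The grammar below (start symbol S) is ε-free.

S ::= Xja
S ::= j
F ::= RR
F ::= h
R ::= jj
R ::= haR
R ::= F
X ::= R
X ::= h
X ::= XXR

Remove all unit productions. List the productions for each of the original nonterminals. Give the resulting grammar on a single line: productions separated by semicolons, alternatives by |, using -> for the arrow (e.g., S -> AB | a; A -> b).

S -> j | Xja; F -> h | RR; R -> h | RR | jj | haR; X -> h | RR | jj | XXR | haR

Unit productions: R->F, X->R.
Unit pairs (A ⇒* B via units): (R,F), (X,F), (X,R).
S: inherits non-unit rules of {S} → Xja | j.
F: inherits non-unit rules of {F} → RR | h.
R: inherits non-unit rules of {F, R} → RR | h | haR | jj.
X: inherits non-unit rules of {F, R, X} → RR | XXR | h | haR | jj.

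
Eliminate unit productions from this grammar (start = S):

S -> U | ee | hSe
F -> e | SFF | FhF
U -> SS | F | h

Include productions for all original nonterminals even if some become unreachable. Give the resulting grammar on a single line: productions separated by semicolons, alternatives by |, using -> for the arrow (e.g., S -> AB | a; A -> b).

Unit productions: S->U, U->F.
Unit pairs (A ⇒* B via units): (S,F), (S,U), (U,F).
S: inherits non-unit rules of {F, S, U} → FhF | SFF | SS | e | ee | h | hSe.
F: inherits non-unit rules of {F} → FhF | SFF | e.
U: inherits non-unit rules of {F, U} → FhF | SFF | SS | e | h.

S -> e | h | SS | ee | FhF | SFF | hSe; F -> e | FhF | SFF; U -> e | h | SS | FhF | SFF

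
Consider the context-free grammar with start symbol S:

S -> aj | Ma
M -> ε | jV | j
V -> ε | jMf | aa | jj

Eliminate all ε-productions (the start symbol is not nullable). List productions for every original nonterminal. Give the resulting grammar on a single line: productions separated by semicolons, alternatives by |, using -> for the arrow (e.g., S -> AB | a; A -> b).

S -> a | Ma | aj; M -> j | jV; V -> aa | jf | jj | jMf

Nullable set: {M, V}.
S -> Ma: M nullable, giving Ma | a.
Drop M -> ε.
M -> jV: V nullable, giving j | jV.
Drop V -> ε.
V -> jMf: M nullable, giving jMf | jf.
Unchanged (no nullable symbols): S -> aj; M -> j; V -> aa; V -> jj.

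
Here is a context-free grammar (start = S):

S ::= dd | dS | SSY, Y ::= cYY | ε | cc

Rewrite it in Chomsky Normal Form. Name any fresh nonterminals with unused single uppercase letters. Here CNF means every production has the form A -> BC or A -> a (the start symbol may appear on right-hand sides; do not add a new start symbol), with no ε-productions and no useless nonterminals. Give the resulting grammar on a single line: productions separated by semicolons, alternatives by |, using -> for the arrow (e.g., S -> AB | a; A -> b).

Nullable: {Y}; after ε-elimination: S -> SS | dS | dd | SSY; Y -> c | cY | cc | cYY.
No unit productions to eliminate.
TERM: introduce B -> c, A -> d and substitute in every rule of length ≥2.
BIN: S -> SSY becomes S -> SC, C -> SY; Y -> BYY becomes Y -> BD, D -> YY.

S -> AA | AS | SC | SS; A -> d; B -> c; C -> SY; D -> YY; Y -> c | BB | BD | BY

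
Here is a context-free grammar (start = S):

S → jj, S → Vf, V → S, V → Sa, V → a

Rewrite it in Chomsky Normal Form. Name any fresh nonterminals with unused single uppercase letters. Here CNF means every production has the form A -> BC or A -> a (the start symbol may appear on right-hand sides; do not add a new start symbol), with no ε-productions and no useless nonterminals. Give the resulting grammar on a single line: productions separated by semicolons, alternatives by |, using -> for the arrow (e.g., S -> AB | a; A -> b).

S -> BB | VA; A -> f; B -> j; C -> a; V -> a | BB | SC | VA

No ε-productions.
After unit-elimination: S -> Vf | jj; V -> a | Sa | Vf | jj.
TERM: introduce C -> a, A -> f, B -> j and substitute in every rule of length ≥2.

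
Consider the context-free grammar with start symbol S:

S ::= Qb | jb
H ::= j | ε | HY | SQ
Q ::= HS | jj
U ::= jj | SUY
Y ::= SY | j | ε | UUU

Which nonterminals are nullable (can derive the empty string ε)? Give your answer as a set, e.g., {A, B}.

{H, Y}

Directly nullable (have an ε-rule): {H, Y}.
Not nullable: Q, S, U — each has a terminal in every rule's right-hand side or depends on a non-nullable symbol.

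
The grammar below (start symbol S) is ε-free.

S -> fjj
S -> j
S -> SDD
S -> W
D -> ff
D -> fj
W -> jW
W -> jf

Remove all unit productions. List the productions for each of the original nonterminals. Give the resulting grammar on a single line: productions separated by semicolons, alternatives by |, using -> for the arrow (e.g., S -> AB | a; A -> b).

Unit productions: S->W.
Unit pairs (A ⇒* B via units): (S,W).
S: inherits non-unit rules of {S, W} → SDD | fjj | j | jW | jf.
D: inherits non-unit rules of {D} → ff | fj.
W: inherits non-unit rules of {W} → jW | jf.

S -> j | jW | jf | SDD | fjj; D -> ff | fj; W -> jW | jf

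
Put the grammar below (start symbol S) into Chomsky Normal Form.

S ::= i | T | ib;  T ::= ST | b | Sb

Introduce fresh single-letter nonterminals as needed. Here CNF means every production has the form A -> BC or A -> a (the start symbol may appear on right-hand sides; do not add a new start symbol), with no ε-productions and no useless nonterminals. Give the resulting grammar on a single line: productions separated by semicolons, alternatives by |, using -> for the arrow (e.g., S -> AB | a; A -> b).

No ε-productions.
After unit-elimination: S -> b | i | ST | Sb | ib; T -> b | ST | Sb.
TERM: introduce A -> b, B -> i and substitute in every rule of length ≥2.

S -> b | i | BA | SA | ST; A -> b; B -> i; T -> b | SA | ST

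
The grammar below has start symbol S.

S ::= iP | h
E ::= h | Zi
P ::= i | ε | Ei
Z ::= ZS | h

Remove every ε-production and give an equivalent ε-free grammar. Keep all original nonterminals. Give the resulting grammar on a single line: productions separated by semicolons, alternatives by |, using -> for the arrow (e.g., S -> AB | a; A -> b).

S -> h | i | iP; E -> h | Zi; P -> i | Ei; Z -> h | ZS

Nullable set: {P}.
S -> iP: P nullable, giving i | iP.
Drop P -> ε.
Unchanged (no nullable symbols): S -> h; E -> Zi; E -> h; P -> Ei; P -> i; Z -> ZS; Z -> h.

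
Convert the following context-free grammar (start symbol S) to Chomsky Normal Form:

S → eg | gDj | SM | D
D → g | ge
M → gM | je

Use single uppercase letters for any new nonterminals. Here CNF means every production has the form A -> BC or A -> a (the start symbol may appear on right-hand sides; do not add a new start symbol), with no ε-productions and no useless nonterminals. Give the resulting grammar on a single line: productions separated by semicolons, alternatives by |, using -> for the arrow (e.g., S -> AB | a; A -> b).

S -> g | AB | AE | BA | SM; A -> g; B -> e; C -> j; D -> g | AB; E -> DC; M -> AM | CB

No ε-productions.
After unit-elimination: S -> g | SM | eg | ge | gDj; D -> g | ge; M -> gM | je.
TERM: introduce B -> e, A -> g, C -> j and substitute in every rule of length ≥2.
BIN: S -> ADC becomes S -> AE, E -> DC.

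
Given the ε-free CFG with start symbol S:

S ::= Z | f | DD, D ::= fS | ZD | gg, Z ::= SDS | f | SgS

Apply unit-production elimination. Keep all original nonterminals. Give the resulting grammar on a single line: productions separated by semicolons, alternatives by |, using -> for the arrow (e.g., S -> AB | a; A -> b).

Unit productions: S->Z.
Unit pairs (A ⇒* B via units): (S,Z).
S: inherits non-unit rules of {S, Z} → DD | SDS | SgS | f.
D: inherits non-unit rules of {D} → ZD | fS | gg.
Z: inherits non-unit rules of {Z} → SDS | SgS | f.

S -> f | DD | SDS | SgS; D -> ZD | fS | gg; Z -> f | SDS | SgS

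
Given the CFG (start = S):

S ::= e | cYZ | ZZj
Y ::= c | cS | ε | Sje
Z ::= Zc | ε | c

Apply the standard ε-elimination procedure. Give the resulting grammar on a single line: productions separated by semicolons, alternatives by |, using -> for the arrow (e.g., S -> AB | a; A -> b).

Nullable set: {Y, Z}.
S -> ZZj: Z, Z nullable, giving ZZj | Zj | j.
S -> cYZ: Y, Z nullable, giving c | cY | cYZ | cZ.
Drop Y -> ε.
Drop Z -> ε.
Z -> Zc: Z nullable, giving Zc | c.
Unchanged (no nullable symbols): S -> e; Y -> Sje; Y -> c; Y -> cS; Z -> c.

S -> c | e | j | Zj | cY | cZ | ZZj | cYZ; Y -> c | cS | Sje; Z -> c | Zc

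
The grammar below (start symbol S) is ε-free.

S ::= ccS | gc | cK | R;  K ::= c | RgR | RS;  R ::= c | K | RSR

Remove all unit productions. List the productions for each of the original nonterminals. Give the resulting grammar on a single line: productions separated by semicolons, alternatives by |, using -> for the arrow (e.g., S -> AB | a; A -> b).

S -> c | RS | cK | gc | RSR | RgR | ccS; K -> c | RS | RgR; R -> c | RS | RSR | RgR

Unit productions: R->K, S->R.
Unit pairs (A ⇒* B via units): (R,K), (S,K), (S,R).
S: inherits non-unit rules of {K, R, S} → RS | RSR | RgR | c | cK | ccS | gc.
K: inherits non-unit rules of {K} → RS | RgR | c.
R: inherits non-unit rules of {K, R} → RS | RSR | RgR | c.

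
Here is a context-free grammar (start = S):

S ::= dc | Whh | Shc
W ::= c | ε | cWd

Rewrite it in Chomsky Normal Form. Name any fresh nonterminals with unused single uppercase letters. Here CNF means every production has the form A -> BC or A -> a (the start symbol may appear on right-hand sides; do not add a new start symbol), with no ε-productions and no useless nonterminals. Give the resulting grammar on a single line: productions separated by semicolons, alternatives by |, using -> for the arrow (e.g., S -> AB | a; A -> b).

S -> AA | CB | SD | WE; A -> h; B -> c; C -> d; D -> AB; E -> AA; F -> WC; W -> c | BC | BF

Nullable: {W}; after ε-elimination: S -> dc | hh | Shc | Whh; W -> c | cd | cWd.
No unit productions to eliminate.
TERM: introduce B -> c, C -> d, A -> h and substitute in every rule of length ≥2.
BIN: S -> SAB becomes S -> SD, D -> AB; S -> WAA becomes S -> WE, E -> AA; W -> BWC becomes W -> BF, F -> WC.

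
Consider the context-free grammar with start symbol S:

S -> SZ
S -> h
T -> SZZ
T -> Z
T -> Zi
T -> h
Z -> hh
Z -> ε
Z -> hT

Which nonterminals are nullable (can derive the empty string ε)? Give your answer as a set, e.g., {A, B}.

Directly nullable (have an ε-rule): {Z}.
T is nullable via T -> Z (every symbol on the right is already known nullable).
Not nullable: S — each has a terminal in every rule's right-hand side or depends on a non-nullable symbol.

{T, Z}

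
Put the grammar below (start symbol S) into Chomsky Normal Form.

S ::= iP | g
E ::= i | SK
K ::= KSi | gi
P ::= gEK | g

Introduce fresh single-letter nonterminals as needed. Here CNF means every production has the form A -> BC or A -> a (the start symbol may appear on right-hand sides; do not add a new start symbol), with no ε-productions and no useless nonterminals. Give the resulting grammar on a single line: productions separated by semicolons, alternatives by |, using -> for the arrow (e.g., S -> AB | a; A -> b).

No ε-productions.
No unit productions to eliminate.
TERM: introduce B -> g, A -> i and substitute in every rule of length ≥2.
BIN: K -> KSA becomes K -> KC, C -> SA; P -> BEK becomes P -> BD, D -> EK.

S -> g | AP; A -> i; B -> g; C -> SA; D -> EK; E -> i | SK; K -> BA | KC; P -> g | BD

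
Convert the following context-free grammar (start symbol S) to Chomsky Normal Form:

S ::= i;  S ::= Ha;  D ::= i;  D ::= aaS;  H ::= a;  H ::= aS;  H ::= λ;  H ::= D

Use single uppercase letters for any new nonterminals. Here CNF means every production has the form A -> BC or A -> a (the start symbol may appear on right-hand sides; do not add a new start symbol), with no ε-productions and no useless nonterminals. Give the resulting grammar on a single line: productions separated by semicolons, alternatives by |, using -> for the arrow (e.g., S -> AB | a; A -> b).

S -> a | i | HA; A -> a; C -> AS; H -> a | i | AC | AS

Nullable: {H}; after ε-elimination: S -> a | i | Ha; D -> i | aaS; H -> D | a | aS.
After unit-elimination: S -> a | i | Ha; D -> i | aaS; H -> a | i | aS | aaS.
TERM: introduce A -> a and substitute in every rule of length ≥2.
BIN: D -> AAS becomes D -> AB, B -> AS; H -> AAS becomes H -> AC, C -> AS.
Drop unreachable/unproductive: D.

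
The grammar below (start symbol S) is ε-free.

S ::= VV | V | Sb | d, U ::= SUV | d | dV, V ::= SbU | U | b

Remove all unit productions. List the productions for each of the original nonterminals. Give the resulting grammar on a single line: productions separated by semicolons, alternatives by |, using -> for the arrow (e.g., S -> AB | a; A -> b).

S -> b | d | Sb | VV | dV | SUV | SbU; U -> d | dV | SUV; V -> b | d | dV | SUV | SbU

Unit productions: S->V, V->U.
Unit pairs (A ⇒* B via units): (S,U), (S,V), (V,U).
S: inherits non-unit rules of {S, U, V} → SUV | Sb | SbU | VV | b | d | dV.
U: inherits non-unit rules of {U} → SUV | d | dV.
V: inherits non-unit rules of {U, V} → SUV | SbU | b | d | dV.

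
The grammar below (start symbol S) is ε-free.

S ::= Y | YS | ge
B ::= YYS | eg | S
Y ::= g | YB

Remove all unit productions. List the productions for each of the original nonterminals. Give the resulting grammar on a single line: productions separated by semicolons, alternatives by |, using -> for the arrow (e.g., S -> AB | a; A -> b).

Unit productions: B->S, S->Y.
Unit pairs (A ⇒* B via units): (B,S), (B,Y), (S,Y).
S: inherits non-unit rules of {S, Y} → YB | YS | g | ge.
B: inherits non-unit rules of {B, S, Y} → YB | YS | YYS | eg | g | ge.
Y: inherits non-unit rules of {Y} → YB | g.

S -> g | YB | YS | ge; B -> g | YB | YS | eg | ge | YYS; Y -> g | YB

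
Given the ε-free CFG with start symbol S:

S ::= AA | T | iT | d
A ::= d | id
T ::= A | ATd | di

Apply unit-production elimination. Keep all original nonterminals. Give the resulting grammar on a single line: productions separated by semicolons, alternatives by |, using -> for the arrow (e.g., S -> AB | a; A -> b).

S -> d | AA | di | iT | id | ATd; A -> d | id; T -> d | di | id | ATd

Unit productions: S->T, T->A.
Unit pairs (A ⇒* B via units): (S,A), (S,T), (T,A).
S: inherits non-unit rules of {A, S, T} → AA | ATd | d | di | iT | id.
A: inherits non-unit rules of {A} → d | id.
T: inherits non-unit rules of {A, T} → ATd | d | di | id.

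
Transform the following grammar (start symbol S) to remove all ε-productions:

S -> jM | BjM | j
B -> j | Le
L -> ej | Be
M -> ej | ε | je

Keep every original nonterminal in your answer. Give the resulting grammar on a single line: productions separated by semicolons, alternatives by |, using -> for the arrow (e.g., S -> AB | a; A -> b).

S -> j | Bj | jM | BjM; B -> j | Le; L -> Be | ej; M -> ej | je

Nullable set: {M}.
S -> BjM: M nullable, giving Bj | BjM.
S -> jM: M nullable, giving j | jM.
Drop M -> ε.
Unchanged (no nullable symbols): S -> j; B -> Le; B -> j; L -> Be; L -> ej; M -> ej; M -> je.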